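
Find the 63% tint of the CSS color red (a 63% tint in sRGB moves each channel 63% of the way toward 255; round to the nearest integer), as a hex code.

#FFA1A1

CSS red is rgb(255, 0, 0).
Per channel, c → c + 0.63(255 − c):
  R: 255 + 0.63×(255−255) = 255 + 0 = 255 → 255
  G: 0 + 0.63×(255−0) = 0 + 160.65 = 160.65 → 161
  B: 0 + 0.63×(255−0) = 0 + 160.65 = 160.65 → 161
rgb(255, 161, 161) = #FFA1A1.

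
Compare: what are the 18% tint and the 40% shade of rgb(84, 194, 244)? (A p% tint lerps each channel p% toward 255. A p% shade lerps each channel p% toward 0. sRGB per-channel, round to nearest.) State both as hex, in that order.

18% tint:
  R: 84 + 0.18×(255−84) = 84 + 30.78 = 114.78 → 115
  G: 194 + 10.98 = 204.98 → 205
  B: 244 + 0.18×(255−244) = 244 + 1.98 = 245.98 → 246
  → #73cdf6
40% shade:
  R: 84 − 33.6 = 50.4 → 50
  G: 194 + 0.4×(0−194) = 194 − 77.6 = 116.4 → 116
  B: 244 − 97.6 = 146.4 → 146
  → #327492

#73cdf6, #327492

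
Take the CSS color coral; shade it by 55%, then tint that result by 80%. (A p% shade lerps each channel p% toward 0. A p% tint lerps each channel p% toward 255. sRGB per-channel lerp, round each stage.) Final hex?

CSS coral is rgb(255, 127, 80).
A 55% shade moves each channel 55% toward 0:
  R: 255 + 0.55×(0−255) = 255 − 140.25 = 114.75 → 115
  G: 127 + 0.55×(0−127) = 127 − 69.85 = 57.15 → 57
  B: 80 + 0.55×(0−80) = 80 − 44 = 36 → 36
After the shade: rgb(115, 57, 36) = #733924.
Per channel, c → c + 0.8(255 − c):
  R: 115 + 0.8×(255−115) = 115 + 112 = 227 → 227
  G: 57 + 0.8×(255−57) = 57 + 158.4 = 215.4 → 215
  B: 36 + 0.8×(255−36) = 36 + 175.2 = 211.2 → 211
rgb(227, 215, 211) = #E3D7D3.

#E3D7D3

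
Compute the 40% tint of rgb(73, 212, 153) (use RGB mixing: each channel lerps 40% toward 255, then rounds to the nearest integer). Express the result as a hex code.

#92e5c2

Per channel, c → c + 0.4(255 − c):
  R: 73 + 72.8 = 145.8 → 146
  G: 212 + 0.4×(255−212) = 212 + 17.2 = 229.2 → 229
  B: 153 + 0.4×(255−153) = 153 + 40.8 = 193.8 → 194
rgb(146, 229, 194) = #92e5c2.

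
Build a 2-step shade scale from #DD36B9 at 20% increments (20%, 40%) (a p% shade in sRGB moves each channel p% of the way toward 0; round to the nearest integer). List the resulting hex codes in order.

#B12B94, #85206F

#DD36B9 is rgb(221, 54, 185).
20%: (221 − 44.2 = 176.8→177, 54 − 10.8 = 43.2→43, 185 − 37 = 148→148) → #B12B94
40%: (221 − 88.4 = 132.6→133, 54 − 21.6 = 32.4→32, 185 − 74 = 111→111) → #85206F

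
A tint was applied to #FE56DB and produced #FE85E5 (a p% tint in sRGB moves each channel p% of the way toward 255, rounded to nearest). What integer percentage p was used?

#FE56DB is rgb(254, 86, 219); #FE85E5 is rgb(254, 133, 229).
On the G channel (widest range): 133 ≈ 86 + (p/100)(255 − 86), so p ≈ 100×(133 − 86)/(255 − 86) = 4700/169 = 27.81.
p = 28 reproduces all three channels after rounding.

28%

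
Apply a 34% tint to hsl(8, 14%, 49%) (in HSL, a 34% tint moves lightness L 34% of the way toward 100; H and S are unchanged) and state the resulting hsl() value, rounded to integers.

L moves 34% from 49 toward 100: 49 + 17.34 = 66.34 → 66.
H and S are unchanged.

hsl(8, 14%, 66%)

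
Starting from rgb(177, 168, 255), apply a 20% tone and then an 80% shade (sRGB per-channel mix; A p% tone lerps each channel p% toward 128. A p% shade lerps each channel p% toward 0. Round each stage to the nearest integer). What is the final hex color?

#21202e

Lerp each channel 20% toward 128:
  R: 177 + 0.2×(128−177) = 177 − 9.8 = 167.2 → 167
  G: 168 − 8 = 160 → 160
  B: 255 + 0.2×(128−255) = 255 − 25.4 = 229.6 → 230
After the tone: rgb(167, 160, 230) = #a7a0e6.
An 80% shade moves each channel 80% toward 0:
  R: 167 + 0.8×(0−167) = 167 − 133.6 = 33.4 → 33
  G: 160 + 0.8×(0−160) = 160 − 128 = 32 → 32
  B: 230 − 184 = 46 → 46
rgb(33, 32, 46) = #21202e.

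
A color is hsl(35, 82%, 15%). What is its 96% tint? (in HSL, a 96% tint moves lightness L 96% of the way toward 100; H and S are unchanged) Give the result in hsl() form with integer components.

hsl(35, 82%, 97%)

L moves 96% from 15 toward 100: 15 + 81.6 = 96.6 → 97.
H and S are unchanged.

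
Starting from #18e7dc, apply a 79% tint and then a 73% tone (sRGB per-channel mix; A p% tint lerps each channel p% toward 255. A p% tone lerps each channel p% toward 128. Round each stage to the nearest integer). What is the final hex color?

#95a1a0

#18e7dc is rgb(24, 231, 220).
Per channel, c → c + 0.79(255 − c):
  R: 24 + 0.79×(255−24) = 24 + 182.49 = 206.49 → 206
  G: 231 + 0.79×(255−231) = 231 + 18.96 = 249.96 → 250
  B: 220 + 27.65 = 247.65 → 248
After the tint: rgb(206, 250, 248) = #cefaf8.
A 73% tone moves each channel 73% toward 128:
  R: 206 + 0.73×(128−206) = 206 − 56.94 = 149.06 → 149
  G: 250 + 0.73×(128−250) = 250 − 89.06 = 160.94 → 161
  B: 248 − 87.6 = 160.4 → 160
rgb(149, 161, 160) = #95a1a0.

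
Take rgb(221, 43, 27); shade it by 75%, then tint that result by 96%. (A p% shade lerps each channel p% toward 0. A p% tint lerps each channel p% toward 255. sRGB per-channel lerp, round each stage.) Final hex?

#F7F5F5

Per channel, c → c + 0.75(0 − c):
  R: 221 + 0.75×(0−221) = 221 − 165.75 = 55.25 → 55
  G: 43 − 32.25 = 10.75 → 11
  B: 27 − 20.25 = 6.75 → 7
After the shade: rgb(55, 11, 7) = #370B07.
Lerp each channel 96% toward 255:
  R: 55 + 192 = 247 → 247
  G: 11 + 0.96×(255−11) = 11 + 234.24 = 245.24 → 245
  B: 7 + 238.08 = 245.08 → 245
rgb(247, 245, 245) = #F7F5F5.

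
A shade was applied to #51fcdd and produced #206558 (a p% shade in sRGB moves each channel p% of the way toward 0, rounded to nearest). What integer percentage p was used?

60%

#51fcdd is rgb(81, 252, 221); #206558 is rgb(32, 101, 88).
On the G channel (widest range): 101 ≈ 252 + (p/100)(0 − 252), so p ≈ 100×(101 − 252)/(0 − 252) = -15100/-252 = 59.92.
p = 60 reproduces all three channels after rounding.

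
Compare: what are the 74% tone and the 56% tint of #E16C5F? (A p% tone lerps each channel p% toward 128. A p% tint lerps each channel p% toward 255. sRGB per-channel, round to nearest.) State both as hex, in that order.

#997B77, #F2BEB9

#E16C5F is rgb(225, 108, 95).
74% tone:
  R: 225 − 71.78 = 153.22 → 153
  G: 108 + 0.74×(128−108) = 108 + 14.8 = 122.8 → 123
  B: 95 + 24.42 = 119.42 → 119
  → #997B77
56% tint:
  R: 225 + 0.56×(255−225) = 225 + 16.8 = 241.8 → 242
  G: 108 + 82.32 = 190.32 → 190
  B: 95 + 0.56×(255−95) = 95 + 89.6 = 184.6 → 185
  → #F2BEB9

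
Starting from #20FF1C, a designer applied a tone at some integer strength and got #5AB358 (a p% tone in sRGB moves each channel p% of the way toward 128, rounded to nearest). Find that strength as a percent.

#20FF1C is rgb(32, 255, 28); #5AB358 is rgb(90, 179, 88).
On the G channel (widest range): 179 ≈ 255 + (p/100)(128 − 255), so p ≈ 100×(179 − 255)/(128 − 255) = -7600/-127 = 59.84.
p = 60 reproduces all three channels after rounding.

60%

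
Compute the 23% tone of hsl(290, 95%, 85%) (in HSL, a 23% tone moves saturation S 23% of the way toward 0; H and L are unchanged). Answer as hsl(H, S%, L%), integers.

hsl(290, 73%, 85%)

S moves 23% from 95 toward 0: 95 − 21.85 = 73.15 → 73.
H and L are unchanged.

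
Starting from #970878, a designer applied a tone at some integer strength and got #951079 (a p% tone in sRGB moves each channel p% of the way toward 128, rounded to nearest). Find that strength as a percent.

#970878 is rgb(151, 8, 120); #951079 is rgb(149, 16, 121).
On the G channel (widest range): 16 ≈ 8 + (p/100)(128 − 8), so p ≈ 100×(16 − 8)/(128 − 8) = 800/120 = 6.67.
p = 7 reproduces all three channels after rounding.

7%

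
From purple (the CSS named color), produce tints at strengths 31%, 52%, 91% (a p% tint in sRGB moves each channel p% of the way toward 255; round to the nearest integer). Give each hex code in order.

#A74FA7, #C285C2, #F4E8F4

CSS purple is rgb(128, 0, 128).
31%: (128 + 39.37 = 167.37→167, 0 + 79.05 = 79.05→79, 128 + 39.37 = 167.37→167) → #A74FA7
52%: (128 + 66.04 = 194.04→194, 0 + 132.6 = 132.6→133, 128 + 66.04 = 194.04→194) → #C285C2
91%: (128 + 115.57 = 243.57→244, 0 + 232.05 = 232.05→232, 128 + 115.57 = 243.57→244) → #F4E8F4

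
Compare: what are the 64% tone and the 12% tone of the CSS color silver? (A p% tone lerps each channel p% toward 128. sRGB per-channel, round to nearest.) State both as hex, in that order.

#979797, #B8B8B8

CSS silver is rgb(192, 192, 192).
64% tone:
  R: 192 + 0.64×(128−192) = 192 − 40.96 = 151.04 → 151
  G: 192 + 0.64×(128−192) = 192 − 40.96 = 151.04 → 151
  B: 192 + 0.64×(128−192) = 192 − 40.96 = 151.04 → 151
  → #979797
12% tone:
  R: 192 − 7.68 = 184.32 → 184
  G: 192 + 0.12×(128−192) = 192 − 7.68 = 184.32 → 184
  B: 192 + 0.12×(128−192) = 192 − 7.68 = 184.32 → 184
  → #B8B8B8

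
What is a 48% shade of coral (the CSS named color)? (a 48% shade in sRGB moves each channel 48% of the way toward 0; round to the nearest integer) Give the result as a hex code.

#85422A

CSS coral is rgb(255, 127, 80).
A 48% shade moves each channel 48% toward 0:
  R: 255 − 122.4 = 132.6 → 133
  G: 127 − 60.96 = 66.04 → 66
  B: 80 − 38.4 = 41.6 → 42
rgb(133, 66, 42) = #85422A.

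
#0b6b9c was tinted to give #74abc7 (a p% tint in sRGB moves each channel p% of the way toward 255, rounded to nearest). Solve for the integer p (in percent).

#0b6b9c is rgb(11, 107, 156); #74abc7 is rgb(116, 171, 199).
On the R channel (widest range): 116 ≈ 11 + (p/100)(255 − 11), so p ≈ 100×(116 − 11)/(255 − 11) = 10500/244 = 43.03.
p = 43 reproduces all three channels after rounding.

43%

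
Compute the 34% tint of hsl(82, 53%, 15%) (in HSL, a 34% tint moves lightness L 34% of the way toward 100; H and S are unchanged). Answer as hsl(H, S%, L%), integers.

L moves 34% from 15 toward 100: 15 + 28.9 = 43.9 → 44.
H and S are unchanged.

hsl(82, 53%, 44%)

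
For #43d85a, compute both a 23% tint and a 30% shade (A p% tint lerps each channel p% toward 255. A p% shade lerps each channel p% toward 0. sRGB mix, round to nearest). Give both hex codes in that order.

#6ee180, #2f973f

#43d85a is rgb(67, 216, 90).
23% tint:
  R: 67 + 0.23×(255−67) = 67 + 43.24 = 110.24 → 110
  G: 216 + 8.97 = 224.97 → 225
  B: 90 + 0.23×(255−90) = 90 + 37.95 = 127.95 → 128
  → #6ee180
30% shade:
  R: 67 + 0.3×(0−67) = 67 − 20.1 = 46.9 → 47
  G: 216 + 0.3×(0−216) = 216 − 64.8 = 151.2 → 151
  B: 90 − 27 = 63 → 63
  → #2f973f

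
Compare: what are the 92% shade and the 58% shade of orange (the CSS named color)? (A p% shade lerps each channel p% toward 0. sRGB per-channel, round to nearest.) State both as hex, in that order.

#140D00, #6B4500

CSS orange is rgb(255, 165, 0).
92% shade:
  R: 255 − 234.6 = 20.4 → 20
  G: 165 − 151.8 = 13.2 → 13
  B: 0 + 0.92×(0−0) = 0 + 0 = 0 → 0
  → #140D00
58% shade:
  R: 255 + 0.58×(0−255) = 255 − 147.9 = 107.1 → 107
  G: 165 + 0.58×(0−165) = 165 − 95.7 = 69.3 → 69
  B: 0 + 0 = 0 → 0
  → #6B4500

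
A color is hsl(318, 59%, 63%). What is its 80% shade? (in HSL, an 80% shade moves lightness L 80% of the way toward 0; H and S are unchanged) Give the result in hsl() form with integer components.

hsl(318, 59%, 13%)

L moves 80% from 63 toward 0: 63 − 50.4 = 12.6 → 13.
H and S are unchanged.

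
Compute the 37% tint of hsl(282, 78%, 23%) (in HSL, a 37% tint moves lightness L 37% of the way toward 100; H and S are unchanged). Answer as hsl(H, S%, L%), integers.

hsl(282, 78%, 51%)

L moves 37% from 23 toward 100: 23 + 28.49 = 51.49 → 51.
H and S are unchanged.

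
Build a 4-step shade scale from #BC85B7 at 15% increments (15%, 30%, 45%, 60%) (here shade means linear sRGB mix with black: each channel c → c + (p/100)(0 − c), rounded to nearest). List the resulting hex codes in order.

#BC85B7 is rgb(188, 133, 183).
15%: (188 − 28.2 = 159.8→160, 133 − 19.95 = 113.05→113, 183 − 27.45 = 155.55→156) → #A0719C
30%: (188 − 56.4 = 131.6→132, 133 − 39.9 = 93.1→93, 183 − 54.9 = 128.1→128) → #845D80
45%: (188 − 84.6 = 103.4→103, 133 − 59.85 = 73.15→73, 183 − 82.35 = 100.65→101) → #674965
60%: (188 − 112.8 = 75.2→75, 133 − 79.8 = 53.2→53, 183 − 109.8 = 73.2→73) → #4B3549

#A0719C, #845D80, #674965, #4B3549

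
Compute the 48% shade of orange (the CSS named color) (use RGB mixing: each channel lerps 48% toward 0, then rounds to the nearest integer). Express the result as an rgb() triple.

rgb(133, 86, 0)

CSS orange is rgb(255, 165, 0).
Lerp each channel 48% toward 0:
  R: 255 − 122.4 = 132.6 → 133
  G: 165 + 0.48×(0−165) = 165 − 79.2 = 85.8 → 86
  B: 0 + 0.48×(0−0) = 0 + 0 = 0 → 0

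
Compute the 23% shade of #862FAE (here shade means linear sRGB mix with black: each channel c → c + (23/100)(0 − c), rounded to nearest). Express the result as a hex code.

#672486

#862FAE is rgb(134, 47, 174).
Lerp each channel 23% toward 0:
  R: 134 + 0.23×(0−134) = 134 − 30.82 = 103.18 → 103
  G: 47 + 0.23×(0−47) = 47 − 10.81 = 36.19 → 36
  B: 174 + 0.23×(0−174) = 174 − 40.02 = 133.98 → 134
rgb(103, 36, 134) = #672486.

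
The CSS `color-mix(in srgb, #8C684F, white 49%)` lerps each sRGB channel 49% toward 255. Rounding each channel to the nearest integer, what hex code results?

#8C684F is rgb(140, 104, 79).
Lerp each channel 49% toward 255:
  R: 140 + 56.35 = 196.35 → 196
  G: 104 + 73.99 = 177.99 → 178
  B: 79 + 0.49×(255−79) = 79 + 86.24 = 165.24 → 165
rgb(196, 178, 165) = #C4B2A5.

#C4B2A5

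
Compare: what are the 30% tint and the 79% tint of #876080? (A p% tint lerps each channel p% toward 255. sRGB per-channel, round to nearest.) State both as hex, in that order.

#AB90A6, #E6DEE4

#876080 is rgb(135, 96, 128).
30% tint:
  R: 135 + 0.3×(255−135) = 135 + 36 = 171 → 171
  G: 96 + 47.7 = 143.7 → 144
  B: 128 + 38.1 = 166.1 → 166
  → #AB90A6
79% tint:
  R: 135 + 0.79×(255−135) = 135 + 94.8 = 229.8 → 230
  G: 96 + 0.79×(255−96) = 96 + 125.61 = 221.61 → 222
  B: 128 + 0.79×(255−128) = 128 + 100.33 = 228.33 → 228
  → #E6DEE4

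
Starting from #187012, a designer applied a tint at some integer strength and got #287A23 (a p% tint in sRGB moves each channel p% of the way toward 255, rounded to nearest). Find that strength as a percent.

7%

#187012 is rgb(24, 112, 18); #287A23 is rgb(40, 122, 35).
On the B channel (widest range): 35 ≈ 18 + (p/100)(255 − 18), so p ≈ 100×(35 − 18)/(255 − 18) = 1700/237 = 7.17.
p = 7 reproduces all three channels after rounding.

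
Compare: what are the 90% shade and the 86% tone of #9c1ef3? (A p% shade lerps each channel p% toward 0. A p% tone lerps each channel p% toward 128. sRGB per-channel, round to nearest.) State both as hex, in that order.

#100318, #847290

#9c1ef3 is rgb(156, 30, 243).
90% shade:
  R: 156 + 0.9×(0−156) = 156 − 140.4 = 15.6 → 16
  G: 30 − 27 = 3 → 3
  B: 243 + 0.9×(0−243) = 243 − 218.7 = 24.3 → 24
  → #100318
86% tone:
  R: 156 − 24.08 = 131.92 → 132
  G: 30 + 84.28 = 114.28 → 114
  B: 243 + 0.86×(128−243) = 243 − 98.9 = 144.1 → 144
  → #847290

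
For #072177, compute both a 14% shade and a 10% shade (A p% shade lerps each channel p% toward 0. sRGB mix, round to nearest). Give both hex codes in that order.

#072177 is rgb(7, 33, 119).
14% shade:
  R: 7 + 0.14×(0−7) = 7 − 0.98 = 6.02 → 6
  G: 33 + 0.14×(0−33) = 33 − 4.62 = 28.38 → 28
  B: 119 + 0.14×(0−119) = 119 − 16.66 = 102.34 → 102
  → #061c66
10% shade:
  R: 7 − 0.7 = 6.3 → 6
  G: 33 + 0.1×(0−33) = 33 − 3.3 = 29.7 → 30
  B: 119 + 0.1×(0−119) = 119 − 11.9 = 107.1 → 107
  → #061e6b

#061c66, #061e6b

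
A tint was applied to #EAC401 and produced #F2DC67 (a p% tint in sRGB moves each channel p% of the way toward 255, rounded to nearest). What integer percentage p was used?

40%

#EAC401 is rgb(234, 196, 1); #F2DC67 is rgb(242, 220, 103).
On the B channel (widest range): 103 ≈ 1 + (p/100)(255 − 1), so p ≈ 100×(103 − 1)/(255 − 1) = 10200/254 = 40.16.
p = 40 reproduces all three channels after rounding.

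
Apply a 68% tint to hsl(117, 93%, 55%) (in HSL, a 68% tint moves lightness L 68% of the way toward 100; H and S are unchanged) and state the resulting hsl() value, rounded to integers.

hsl(117, 93%, 86%)

L moves 68% from 55 toward 100: 55 + 30.6 = 85.6 → 86.
H and S are unchanged.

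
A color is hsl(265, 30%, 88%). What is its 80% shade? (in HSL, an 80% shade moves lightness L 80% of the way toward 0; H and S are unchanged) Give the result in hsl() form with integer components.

hsl(265, 30%, 18%)

L moves 80% from 88 toward 0: 88 − 70.4 = 17.6 → 18.
H and S are unchanged.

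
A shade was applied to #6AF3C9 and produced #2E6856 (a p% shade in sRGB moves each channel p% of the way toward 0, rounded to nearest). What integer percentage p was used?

#6AF3C9 is rgb(106, 243, 201); #2E6856 is rgb(46, 104, 86).
On the G channel (widest range): 104 ≈ 243 + (p/100)(0 − 243), so p ≈ 100×(104 − 243)/(0 − 243) = -13900/-243 = 57.20.
p = 57 reproduces all three channels after rounding.

57%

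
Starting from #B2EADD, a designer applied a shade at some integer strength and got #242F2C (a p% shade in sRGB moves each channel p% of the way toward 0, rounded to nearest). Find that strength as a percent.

#B2EADD is rgb(178, 234, 221); #242F2C is rgb(36, 47, 44).
On the G channel (widest range): 47 ≈ 234 + (p/100)(0 − 234), so p ≈ 100×(47 − 234)/(0 − 234) = -18700/-234 = 79.91.
p = 80 reproduces all three channels after rounding.

80%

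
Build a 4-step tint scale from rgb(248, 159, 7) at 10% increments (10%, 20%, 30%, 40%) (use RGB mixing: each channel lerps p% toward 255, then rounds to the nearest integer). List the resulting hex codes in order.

#f9a920, #f9b239, #fabc51, #fbc56a

10%: (248 + 0.7 = 248.7→249, 159 + 9.6 = 168.6→169, 7 + 24.8 = 31.8→32) → #f9a920
20%: (248 + 1.4 = 249.4→249, 159 + 19.2 = 178.2→178, 7 + 49.6 = 56.6→57) → #f9b239
30%: (248 + 2.1 = 250.1→250, 159 + 28.8 = 187.8→188, 7 + 74.4 = 81.4→81) → #fabc51
40%: (248 + 2.8 = 250.8→251, 159 + 38.4 = 197.4→197, 7 + 99.2 = 106.2→106) → #fbc56a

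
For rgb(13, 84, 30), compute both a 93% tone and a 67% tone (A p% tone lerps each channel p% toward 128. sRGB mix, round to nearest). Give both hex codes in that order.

#787d79, #5a7160

93% tone:
  R: 13 + 0.93×(128−13) = 13 + 106.95 = 119.95 → 120
  G: 84 + 0.93×(128−84) = 84 + 40.92 = 124.92 → 125
  B: 30 + 91.14 = 121.14 → 121
  → #787d79
67% tone:
  R: 13 + 77.05 = 90.05 → 90
  G: 84 + 0.67×(128−84) = 84 + 29.48 = 113.48 → 113
  B: 30 + 0.67×(128−30) = 30 + 65.66 = 95.66 → 96
  → #5a7160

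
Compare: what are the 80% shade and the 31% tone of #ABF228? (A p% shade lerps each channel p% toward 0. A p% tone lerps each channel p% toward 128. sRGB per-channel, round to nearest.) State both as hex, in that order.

#223008, #9ECF43

#ABF228 is rgb(171, 242, 40).
80% shade:
  R: 171 + 0.8×(0−171) = 171 − 136.8 = 34.2 → 34
  G: 242 − 193.6 = 48.4 → 48
  B: 40 + 0.8×(0−40) = 40 − 32 = 8 → 8
  → #223008
31% tone:
  R: 171 + 0.31×(128−171) = 171 − 13.33 = 157.67 → 158
  G: 242 + 0.31×(128−242) = 242 − 35.34 = 206.66 → 207
  B: 40 + 0.31×(128−40) = 40 + 27.28 = 67.28 → 67
  → #9ECF43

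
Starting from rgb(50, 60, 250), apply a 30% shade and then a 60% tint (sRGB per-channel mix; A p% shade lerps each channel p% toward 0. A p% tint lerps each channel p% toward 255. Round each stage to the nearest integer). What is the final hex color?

#A7AADF

A 30% shade moves each channel 30% toward 0:
  R: 50 + 0.3×(0−50) = 50 − 15 = 35 → 35
  G: 60 + 0.3×(0−60) = 60 − 18 = 42 → 42
  B: 250 + 0.3×(0−250) = 250 − 75 = 175 → 175
After the shade: rgb(35, 42, 175) = #232AAF.
A 60% tint moves each channel 60% toward 255:
  R: 35 + 0.6×(255−35) = 35 + 132 = 167 → 167
  G: 42 + 0.6×(255−42) = 42 + 127.8 = 169.8 → 170
  B: 175 + 0.6×(255−175) = 175 + 48 = 223 → 223
rgb(167, 170, 223) = #A7AADF.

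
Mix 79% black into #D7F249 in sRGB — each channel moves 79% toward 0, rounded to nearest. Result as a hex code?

#2D330F

#D7F249 is rgb(215, 242, 73).
Lerp each channel 79% toward 0:
  R: 215 + 0.79×(0−215) = 215 − 169.85 = 45.15 → 45
  G: 242 + 0.79×(0−242) = 242 − 191.18 = 50.82 → 51
  B: 73 + 0.79×(0−73) = 73 − 57.67 = 15.33 → 15
rgb(45, 51, 15) = #2D330F.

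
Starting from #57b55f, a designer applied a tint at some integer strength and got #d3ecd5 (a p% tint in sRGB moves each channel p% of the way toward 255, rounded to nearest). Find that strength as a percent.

74%

#57b55f is rgb(87, 181, 95); #d3ecd5 is rgb(211, 236, 213).
On the R channel (widest range): 211 ≈ 87 + (p/100)(255 − 87), so p ≈ 100×(211 − 87)/(255 − 87) = 12400/168 = 73.81.
p = 74 reproduces all three channels after rounding.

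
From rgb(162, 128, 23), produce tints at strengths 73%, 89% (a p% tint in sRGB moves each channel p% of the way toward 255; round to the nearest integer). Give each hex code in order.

#E6DDC0, #F5F1E5

73%: (162 + 67.89 = 229.89→230, 128 + 92.71 = 220.71→221, 23 + 169.36 = 192.36→192) → #E6DDC0
89%: (162 + 82.77 = 244.77→245, 128 + 113.03 = 241.03→241, 23 + 206.48 = 229.48→229) → #F5F1E5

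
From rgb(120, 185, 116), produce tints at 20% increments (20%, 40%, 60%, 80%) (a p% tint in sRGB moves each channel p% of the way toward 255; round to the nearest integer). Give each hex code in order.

20%: (120 + 27 = 147→147, 185 + 14 = 199→199, 116 + 27.8 = 143.8→144) → #93c790
40%: (120 + 54 = 174→174, 185 + 28 = 213→213, 116 + 55.6 = 171.6→172) → #aed5ac
60%: (120 + 81 = 201→201, 185 + 42 = 227→227, 116 + 83.4 = 199.4→199) → #c9e3c7
80%: (120 + 108 = 228→228, 185 + 56 = 241→241, 116 + 111.2 = 227.2→227) → #e4f1e3

#93c790, #aed5ac, #c9e3c7, #e4f1e3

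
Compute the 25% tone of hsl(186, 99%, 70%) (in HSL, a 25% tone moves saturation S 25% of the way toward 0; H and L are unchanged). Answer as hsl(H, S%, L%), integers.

hsl(186, 74%, 70%)

S moves 25% from 99 toward 0: 99 − 24.75 = 74.25 → 74.
H and L are unchanged.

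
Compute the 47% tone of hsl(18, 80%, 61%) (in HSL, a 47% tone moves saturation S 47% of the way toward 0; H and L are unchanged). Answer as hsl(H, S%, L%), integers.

hsl(18, 42%, 61%)

S moves 47% from 80 toward 0: 80 − 37.6 = 42.4 → 42.
H and L are unchanged.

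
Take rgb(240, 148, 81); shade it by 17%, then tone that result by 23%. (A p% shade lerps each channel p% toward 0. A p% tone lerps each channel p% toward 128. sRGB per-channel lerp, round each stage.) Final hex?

#B77C51

Lerp each channel 17% toward 0:
  R: 240 + 0.17×(0−240) = 240 − 40.8 = 199.2 → 199
  G: 148 − 25.16 = 122.84 → 123
  B: 81 + 0.17×(0−81) = 81 − 13.77 = 67.23 → 67
After the shade: rgb(199, 123, 67) = #C77B43.
Lerp each channel 23% toward 128:
  R: 199 + 0.23×(128−199) = 199 − 16.33 = 182.67 → 183
  G: 123 + 0.23×(128−123) = 123 + 1.15 = 124.15 → 124
  B: 67 + 0.23×(128−67) = 67 + 14.03 = 81.03 → 81
rgb(183, 124, 81) = #B77C51.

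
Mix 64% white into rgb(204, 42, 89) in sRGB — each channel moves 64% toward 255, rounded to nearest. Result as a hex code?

Lerp each channel 64% toward 255:
  R: 204 + 0.64×(255−204) = 204 + 32.64 = 236.64 → 237
  G: 42 + 136.32 = 178.32 → 178
  B: 89 + 0.64×(255−89) = 89 + 106.24 = 195.24 → 195
rgb(237, 178, 195) = #EDB2C3.

#EDB2C3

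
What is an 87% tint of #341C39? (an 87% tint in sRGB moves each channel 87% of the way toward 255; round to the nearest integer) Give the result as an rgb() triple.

rgb(229, 225, 229)

#341C39 is rgb(52, 28, 57).
Lerp each channel 87% toward 255:
  R: 52 + 0.87×(255−52) = 52 + 176.61 = 228.61 → 229
  G: 28 + 197.49 = 225.49 → 225
  B: 57 + 0.87×(255−57) = 57 + 172.26 = 229.26 → 229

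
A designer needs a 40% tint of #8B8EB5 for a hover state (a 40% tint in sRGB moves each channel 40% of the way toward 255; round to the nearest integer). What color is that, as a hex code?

#B9BBD3

#8B8EB5 is rgb(139, 142, 181).
A 40% tint moves each channel 40% toward 255:
  R: 139 + 46.4 = 185.4 → 185
  G: 142 + 0.4×(255−142) = 142 + 45.2 = 187.2 → 187
  B: 181 + 29.6 = 210.6 → 211
rgb(185, 187, 211) = #B9BBD3.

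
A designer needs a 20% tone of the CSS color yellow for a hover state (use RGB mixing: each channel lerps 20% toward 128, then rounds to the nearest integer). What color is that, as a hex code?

#E6E61A

CSS yellow is rgb(255, 255, 0).
Per channel, c → c + 0.2(128 − c):
  R: 255 + 0.2×(128−255) = 255 − 25.4 = 229.6 → 230
  G: 255 + 0.2×(128−255) = 255 − 25.4 = 229.6 → 230
  B: 0 + 0.2×(128−0) = 0 + 25.6 = 25.6 → 26
rgb(230, 230, 26) = #E6E61A.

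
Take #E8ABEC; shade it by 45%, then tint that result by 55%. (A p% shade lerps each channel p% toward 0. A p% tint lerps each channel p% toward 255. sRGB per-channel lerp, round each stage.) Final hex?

#E8ABEC is rgb(232, 171, 236).
Per channel, c → c + 0.45(0 − c):
  R: 232 − 104.4 = 127.6 → 128
  G: 171 + 0.45×(0−171) = 171 − 76.95 = 94.05 → 94
  B: 236 + 0.45×(0−236) = 236 − 106.2 = 129.8 → 130
After the shade: rgb(128, 94, 130) = #805E82.
Lerp each channel 55% toward 255:
  R: 128 + 69.85 = 197.85 → 198
  G: 94 + 0.55×(255−94) = 94 + 88.55 = 182.55 → 183
  B: 130 + 0.55×(255−130) = 130 + 68.75 = 198.75 → 199
rgb(198, 183, 199) = #C6B7C7.

#C6B7C7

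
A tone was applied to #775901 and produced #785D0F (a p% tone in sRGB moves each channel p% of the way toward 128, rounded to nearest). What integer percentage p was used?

11%

#775901 is rgb(119, 89, 1); #785D0F is rgb(120, 93, 15).
On the B channel (widest range): 15 ≈ 1 + (p/100)(128 − 1), so p ≈ 100×(15 − 1)/(128 − 1) = 1400/127 = 11.02.
p = 11 reproduces all three channels after rounding.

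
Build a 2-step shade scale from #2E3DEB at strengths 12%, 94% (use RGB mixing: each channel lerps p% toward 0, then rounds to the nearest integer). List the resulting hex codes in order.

#2E3DEB is rgb(46, 61, 235).
12%: (46 − 5.52 = 40.48→40, 61 − 7.32 = 53.68→54, 235 − 28.2 = 206.8→207) → #2836CF
94%: (46 − 43.24 = 2.76→3, 61 − 57.34 = 3.66→4, 235 − 220.9 = 14.1→14) → #03040E

#2836CF, #03040E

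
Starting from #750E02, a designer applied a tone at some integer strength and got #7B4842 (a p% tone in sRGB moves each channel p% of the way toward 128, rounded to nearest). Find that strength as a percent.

51%

#750E02 is rgb(117, 14, 2); #7B4842 is rgb(123, 72, 66).
On the B channel (widest range): 66 ≈ 2 + (p/100)(128 − 2), so p ≈ 100×(66 − 2)/(128 − 2) = 6400/126 = 50.79.
p = 51 reproduces all three channels after rounding.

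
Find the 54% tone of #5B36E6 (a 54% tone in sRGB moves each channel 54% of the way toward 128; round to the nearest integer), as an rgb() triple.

rgb(111, 94, 175)

#5B36E6 is rgb(91, 54, 230).
Lerp each channel 54% toward 128:
  R: 91 + 0.54×(128−91) = 91 + 19.98 = 110.98 → 111
  G: 54 + 0.54×(128−54) = 54 + 39.96 = 93.96 → 94
  B: 230 − 55.08 = 174.92 → 175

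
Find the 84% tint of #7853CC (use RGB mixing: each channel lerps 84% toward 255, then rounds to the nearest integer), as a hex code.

#E9E3F7

#7853CC is rgb(120, 83, 204).
Per channel, c → c + 0.84(255 − c):
  R: 120 + 0.84×(255−120) = 120 + 113.4 = 233.4 → 233
  G: 83 + 0.84×(255−83) = 83 + 144.48 = 227.48 → 227
  B: 204 + 0.84×(255−204) = 204 + 42.84 = 246.84 → 247
rgb(233, 227, 247) = #E9E3F7.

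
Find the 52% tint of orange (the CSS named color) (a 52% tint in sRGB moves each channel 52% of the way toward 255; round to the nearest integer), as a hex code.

CSS orange is rgb(255, 165, 0).
A 52% tint moves each channel 52% toward 255:
  R: 255 + 0 = 255 → 255
  G: 165 + 0.52×(255−165) = 165 + 46.8 = 211.8 → 212
  B: 0 + 0.52×(255−0) = 0 + 132.6 = 132.6 → 133
rgb(255, 212, 133) = #ffd485.

#ffd485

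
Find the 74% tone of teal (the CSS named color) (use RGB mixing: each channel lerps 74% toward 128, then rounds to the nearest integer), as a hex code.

CSS teal is rgb(0, 128, 128).
Lerp each channel 74% toward 128:
  R: 0 + 94.72 = 94.72 → 95
  G: 128 + 0.74×(128−128) = 128 + 0 = 128 → 128
  B: 128 + 0.74×(128−128) = 128 + 0 = 128 → 128
rgb(95, 128, 128) = #5f8080.

#5f8080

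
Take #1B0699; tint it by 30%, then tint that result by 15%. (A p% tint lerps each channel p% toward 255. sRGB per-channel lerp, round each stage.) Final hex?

#1B0699 is rgb(27, 6, 153).
Lerp each channel 30% toward 255:
  R: 27 + 68.4 = 95.4 → 95
  G: 6 + 74.7 = 80.7 → 81
  B: 153 + 30.6 = 183.6 → 184
After the tint: rgb(95, 81, 184) = #5F51B8.
A 15% tint moves each channel 15% toward 255:
  R: 95 + 0.15×(255−95) = 95 + 24 = 119 → 119
  G: 81 + 26.1 = 107.1 → 107
  B: 184 + 0.15×(255−184) = 184 + 10.65 = 194.65 → 195
rgb(119, 107, 195) = #776BC3.

#776BC3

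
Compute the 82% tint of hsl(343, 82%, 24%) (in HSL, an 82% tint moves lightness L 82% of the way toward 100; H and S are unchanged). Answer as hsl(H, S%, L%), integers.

hsl(343, 82%, 86%)

L moves 82% from 24 toward 100: 24 + 62.32 = 86.32 → 86.
H and S are unchanged.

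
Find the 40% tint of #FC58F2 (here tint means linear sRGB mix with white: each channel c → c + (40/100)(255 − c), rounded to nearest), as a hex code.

#FD9BF7

#FC58F2 is rgb(252, 88, 242).
Lerp each channel 40% toward 255:
  R: 252 + 0.4×(255−252) = 252 + 1.2 = 253.2 → 253
  G: 88 + 0.4×(255−88) = 88 + 66.8 = 154.8 → 155
  B: 242 + 0.4×(255−242) = 242 + 5.2 = 247.2 → 247
rgb(253, 155, 247) = #FD9BF7.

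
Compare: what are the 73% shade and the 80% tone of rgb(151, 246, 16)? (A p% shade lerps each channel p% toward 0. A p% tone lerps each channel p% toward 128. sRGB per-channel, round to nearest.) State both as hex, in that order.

#294204, #85986A

73% shade:
  R: 151 − 110.23 = 40.77 → 41
  G: 246 + 0.73×(0−246) = 246 − 179.58 = 66.42 → 66
  B: 16 + 0.73×(0−16) = 16 − 11.68 = 4.32 → 4
  → #294204
80% tone:
  R: 151 + 0.8×(128−151) = 151 − 18.4 = 132.6 → 133
  G: 246 + 0.8×(128−246) = 246 − 94.4 = 151.6 → 152
  B: 16 + 89.6 = 105.6 → 106
  → #85986A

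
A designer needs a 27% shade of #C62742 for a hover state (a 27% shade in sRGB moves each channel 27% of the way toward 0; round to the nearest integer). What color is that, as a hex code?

#911C30

#C62742 is rgb(198, 39, 66).
A 27% shade moves each channel 27% toward 0:
  R: 198 + 0.27×(0−198) = 198 − 53.46 = 144.54 → 145
  G: 39 + 0.27×(0−39) = 39 − 10.53 = 28.47 → 28
  B: 66 − 17.82 = 48.18 → 48
rgb(145, 28, 48) = #911C30.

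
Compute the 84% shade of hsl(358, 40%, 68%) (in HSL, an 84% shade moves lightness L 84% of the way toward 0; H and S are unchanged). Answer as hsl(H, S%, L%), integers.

L moves 84% from 68 toward 0: 68 − 57.12 = 10.88 → 11.
H and S are unchanged.

hsl(358, 40%, 11%)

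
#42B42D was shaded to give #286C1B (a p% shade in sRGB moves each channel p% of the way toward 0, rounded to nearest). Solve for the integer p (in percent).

40%

#42B42D is rgb(66, 180, 45); #286C1B is rgb(40, 108, 27).
On the G channel (widest range): 108 ≈ 180 + (p/100)(0 − 180), so p ≈ 100×(108 − 180)/(0 − 180) = -7200/-180 = 40.00.
p = 40 reproduces all three channels after rounding.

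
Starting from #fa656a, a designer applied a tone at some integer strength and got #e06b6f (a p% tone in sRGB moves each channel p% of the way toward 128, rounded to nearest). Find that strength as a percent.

21%

#fa656a is rgb(250, 101, 106); #e06b6f is rgb(224, 107, 111).
On the R channel (widest range): 224 ≈ 250 + (p/100)(128 − 250), so p ≈ 100×(224 − 250)/(128 − 250) = -2600/-122 = 21.31.
p = 21 reproduces all three channels after rounding.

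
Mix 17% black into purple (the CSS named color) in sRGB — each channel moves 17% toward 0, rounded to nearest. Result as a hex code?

CSS purple is rgb(128, 0, 128).
Per channel, c → c + 0.17(0 − c):
  R: 128 + 0.17×(0−128) = 128 − 21.76 = 106.24 → 106
  G: 0 + 0 = 0 → 0
  B: 128 + 0.17×(0−128) = 128 − 21.76 = 106.24 → 106
rgb(106, 0, 106) = #6A006A.

#6A006A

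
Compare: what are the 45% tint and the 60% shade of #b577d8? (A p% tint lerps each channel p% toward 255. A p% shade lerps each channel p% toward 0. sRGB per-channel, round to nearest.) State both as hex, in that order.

#d6b4ea, #483056

#b577d8 is rgb(181, 119, 216).
45% tint:
  R: 181 + 33.3 = 214.3 → 214
  G: 119 + 61.2 = 180.2 → 180
  B: 216 + 17.55 = 233.55 → 234
  → #d6b4ea
60% shade:
  R: 181 + 0.6×(0−181) = 181 − 108.6 = 72.4 → 72
  G: 119 + 0.6×(0−119) = 119 − 71.4 = 47.6 → 48
  B: 216 − 129.6 = 86.4 → 86
  → #483056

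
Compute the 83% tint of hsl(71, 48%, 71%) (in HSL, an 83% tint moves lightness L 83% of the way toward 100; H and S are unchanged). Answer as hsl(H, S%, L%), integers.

L moves 83% from 71 toward 100: 71 + 24.07 = 95.07 → 95.
H and S are unchanged.

hsl(71, 48%, 95%)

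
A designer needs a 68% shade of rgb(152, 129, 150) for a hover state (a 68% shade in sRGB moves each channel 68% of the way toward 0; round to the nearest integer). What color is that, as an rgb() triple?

rgb(49, 41, 48)

A 68% shade moves each channel 68% toward 0:
  R: 152 + 0.68×(0−152) = 152 − 103.36 = 48.64 → 49
  G: 129 + 0.68×(0−129) = 129 − 87.72 = 41.28 → 41
  B: 150 + 0.68×(0−150) = 150 − 102 = 48 → 48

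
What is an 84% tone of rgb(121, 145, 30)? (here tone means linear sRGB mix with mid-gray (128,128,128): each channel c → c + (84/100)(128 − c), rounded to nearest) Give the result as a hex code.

Per channel, c → c + 0.84(128 − c):
  R: 121 + 5.88 = 126.88 → 127
  G: 145 + 0.84×(128−145) = 145 − 14.28 = 130.72 → 131
  B: 30 + 82.32 = 112.32 → 112
rgb(127, 131, 112) = #7f8370.

#7f8370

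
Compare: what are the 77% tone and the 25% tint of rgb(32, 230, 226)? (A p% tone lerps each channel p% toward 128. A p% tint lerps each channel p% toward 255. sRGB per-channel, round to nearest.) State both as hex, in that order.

77% tone:
  R: 32 + 0.77×(128−32) = 32 + 73.92 = 105.92 → 106
  G: 230 + 0.77×(128−230) = 230 − 78.54 = 151.46 → 151
  B: 226 + 0.77×(128−226) = 226 − 75.46 = 150.54 → 151
  → #6a9797
25% tint:
  R: 32 + 0.25×(255−32) = 32 + 55.75 = 87.75 → 88
  G: 230 + 0.25×(255−230) = 230 + 6.25 = 236.25 → 236
  B: 226 + 7.25 = 233.25 → 233
  → #58ece9

#6a9797, #58ece9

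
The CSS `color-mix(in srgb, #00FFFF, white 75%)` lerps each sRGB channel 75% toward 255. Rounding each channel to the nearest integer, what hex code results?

#00FFFF is rgb(0, 255, 255).
Lerp each channel 75% toward 255:
  R: 0 + 0.75×(255−0) = 0 + 191.25 = 191.25 → 191
  G: 255 + 0.75×(255−255) = 255 + 0 = 255 → 255
  B: 255 + 0 = 255 → 255
rgb(191, 255, 255) = #BFFFFF.

#BFFFFF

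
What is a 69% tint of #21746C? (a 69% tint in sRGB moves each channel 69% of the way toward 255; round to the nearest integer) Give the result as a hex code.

#BAD4D1

#21746C is rgb(33, 116, 108).
Per channel, c → c + 0.69(255 − c):
  R: 33 + 0.69×(255−33) = 33 + 153.18 = 186.18 → 186
  G: 116 + 95.91 = 211.91 → 212
  B: 108 + 0.69×(255−108) = 108 + 101.43 = 209.43 → 209
rgb(186, 212, 209) = #BAD4D1.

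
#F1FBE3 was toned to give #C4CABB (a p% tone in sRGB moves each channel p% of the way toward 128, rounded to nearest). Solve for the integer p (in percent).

#F1FBE3 is rgb(241, 251, 227); #C4CABB is rgb(196, 202, 187).
On the G channel (widest range): 202 ≈ 251 + (p/100)(128 − 251), so p ≈ 100×(202 − 251)/(128 − 251) = -4900/-123 = 39.84.
p = 40 reproduces all three channels after rounding.

40%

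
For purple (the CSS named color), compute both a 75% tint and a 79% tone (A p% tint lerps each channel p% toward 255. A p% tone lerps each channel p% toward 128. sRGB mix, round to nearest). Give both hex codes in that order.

CSS purple is rgb(128, 0, 128).
75% tint:
  R: 128 + 95.25 = 223.25 → 223
  G: 0 + 0.75×(255−0) = 0 + 191.25 = 191.25 → 191
  B: 128 + 95.25 = 223.25 → 223
  → #dfbfdf
79% tone:
  R: 128 + 0.79×(128−128) = 128 + 0 = 128 → 128
  G: 0 + 101.12 = 101.12 → 101
  B: 128 + 0.79×(128−128) = 128 + 0 = 128 → 128
  → #806580

#dfbfdf, #806580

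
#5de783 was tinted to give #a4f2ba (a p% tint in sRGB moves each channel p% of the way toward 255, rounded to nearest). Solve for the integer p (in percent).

#5de783 is rgb(93, 231, 131); #a4f2ba is rgb(164, 242, 186).
On the R channel (widest range): 164 ≈ 93 + (p/100)(255 − 93), so p ≈ 100×(164 − 93)/(255 − 93) = 7100/162 = 43.83.
p = 44 reproduces all three channels after rounding.

44%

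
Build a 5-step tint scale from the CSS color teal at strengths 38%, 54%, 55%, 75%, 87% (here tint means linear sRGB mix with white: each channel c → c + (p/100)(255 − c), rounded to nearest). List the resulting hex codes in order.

CSS teal is rgb(0, 128, 128).
38%: (0 + 96.9 = 96.9→97, 128 + 48.26 = 176.26→176, 128 + 48.26 = 176.26→176) → #61b0b0
54%: (0 + 137.7 = 137.7→138, 128 + 68.58 = 196.58→197, 128 + 68.58 = 196.58→197) → #8ac5c5
55%: (0 + 140.25 = 140.25→140, 128 + 69.85 = 197.85→198, 128 + 69.85 = 197.85→198) → #8cc6c6
75%: (0 + 191.25 = 191.25→191, 128 + 95.25 = 223.25→223, 128 + 95.25 = 223.25→223) → #bfdfdf
87%: (0 + 221.85 = 221.85→222, 128 + 110.49 = 238.49→238, 128 + 110.49 = 238.49→238) → #deeeee

#61b0b0, #8ac5c5, #8cc6c6, #bfdfdf, #deeeee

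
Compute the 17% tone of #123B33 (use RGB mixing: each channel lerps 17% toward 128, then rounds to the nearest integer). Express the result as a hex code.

#254740

#123B33 is rgb(18, 59, 51).
Lerp each channel 17% toward 128:
  R: 18 + 18.7 = 36.7 → 37
  G: 59 + 11.73 = 70.73 → 71
  B: 51 + 0.17×(128−51) = 51 + 13.09 = 64.09 → 64
rgb(37, 71, 64) = #254740.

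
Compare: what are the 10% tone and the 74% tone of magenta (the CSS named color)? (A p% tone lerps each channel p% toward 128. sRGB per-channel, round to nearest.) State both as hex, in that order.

#f20df2, #a15fa1

CSS magenta is rgb(255, 0, 255).
10% tone:
  R: 255 − 12.7 = 242.3 → 242
  G: 0 + 0.1×(128−0) = 0 + 12.8 = 12.8 → 13
  B: 255 + 0.1×(128−255) = 255 − 12.7 = 242.3 → 242
  → #f20df2
74% tone:
  R: 255 + 0.74×(128−255) = 255 − 93.98 = 161.02 → 161
  G: 0 + 0.74×(128−0) = 0 + 94.72 = 94.72 → 95
  B: 255 + 0.74×(128−255) = 255 − 93.98 = 161.02 → 161
  → #a15fa1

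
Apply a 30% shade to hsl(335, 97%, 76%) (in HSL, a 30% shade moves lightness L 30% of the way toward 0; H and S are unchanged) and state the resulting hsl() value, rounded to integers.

hsl(335, 97%, 53%)

L moves 30% from 76 toward 0: 76 − 22.8 = 53.2 → 53.
H and S are unchanged.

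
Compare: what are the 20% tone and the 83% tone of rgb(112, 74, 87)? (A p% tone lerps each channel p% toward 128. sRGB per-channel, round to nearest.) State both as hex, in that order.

#73555f, #7d7779

20% tone:
  R: 112 + 0.2×(128−112) = 112 + 3.2 = 115.2 → 115
  G: 74 + 0.2×(128−74) = 74 + 10.8 = 84.8 → 85
  B: 87 + 0.2×(128−87) = 87 + 8.2 = 95.2 → 95
  → #73555f
83% tone:
  R: 112 + 13.28 = 125.28 → 125
  G: 74 + 44.82 = 118.82 → 119
  B: 87 + 0.83×(128−87) = 87 + 34.03 = 121.03 → 121
  → #7d7779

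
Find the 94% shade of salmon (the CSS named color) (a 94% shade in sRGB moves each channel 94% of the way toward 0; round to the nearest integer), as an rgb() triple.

CSS salmon is rgb(250, 128, 114).
A 94% shade moves each channel 94% toward 0:
  R: 250 + 0.94×(0−250) = 250 − 235 = 15 → 15
  G: 128 − 120.32 = 7.68 → 8
  B: 114 + 0.94×(0−114) = 114 − 107.16 = 6.84 → 7

rgb(15, 8, 7)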